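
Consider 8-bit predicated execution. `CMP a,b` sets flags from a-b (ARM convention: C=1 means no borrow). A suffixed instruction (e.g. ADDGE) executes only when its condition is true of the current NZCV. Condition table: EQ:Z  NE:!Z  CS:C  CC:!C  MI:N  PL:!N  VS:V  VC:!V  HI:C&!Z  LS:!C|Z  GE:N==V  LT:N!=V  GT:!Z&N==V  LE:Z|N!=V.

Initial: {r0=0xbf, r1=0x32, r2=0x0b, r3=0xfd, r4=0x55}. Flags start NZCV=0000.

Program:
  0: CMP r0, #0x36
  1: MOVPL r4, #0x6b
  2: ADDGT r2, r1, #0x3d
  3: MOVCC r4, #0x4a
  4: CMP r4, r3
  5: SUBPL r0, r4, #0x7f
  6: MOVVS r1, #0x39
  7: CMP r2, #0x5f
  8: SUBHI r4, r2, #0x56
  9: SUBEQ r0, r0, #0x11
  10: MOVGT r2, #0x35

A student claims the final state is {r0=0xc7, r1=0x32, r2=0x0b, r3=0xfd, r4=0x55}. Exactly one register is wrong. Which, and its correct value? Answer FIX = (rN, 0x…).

0: ✓ CMP  NZCV=1010
1: · MOVPL
2: · ADDGT
3: · MOVCC
4: ✓ CMP  NZCV=0000
5: ✓ SUBPL  r0←0xd6
6: · MOVVS
7: ✓ CMP  NZCV=1000
8: · SUBHI
9: · SUBEQ
10: · MOVGT

FIX = (r0, 0xd6)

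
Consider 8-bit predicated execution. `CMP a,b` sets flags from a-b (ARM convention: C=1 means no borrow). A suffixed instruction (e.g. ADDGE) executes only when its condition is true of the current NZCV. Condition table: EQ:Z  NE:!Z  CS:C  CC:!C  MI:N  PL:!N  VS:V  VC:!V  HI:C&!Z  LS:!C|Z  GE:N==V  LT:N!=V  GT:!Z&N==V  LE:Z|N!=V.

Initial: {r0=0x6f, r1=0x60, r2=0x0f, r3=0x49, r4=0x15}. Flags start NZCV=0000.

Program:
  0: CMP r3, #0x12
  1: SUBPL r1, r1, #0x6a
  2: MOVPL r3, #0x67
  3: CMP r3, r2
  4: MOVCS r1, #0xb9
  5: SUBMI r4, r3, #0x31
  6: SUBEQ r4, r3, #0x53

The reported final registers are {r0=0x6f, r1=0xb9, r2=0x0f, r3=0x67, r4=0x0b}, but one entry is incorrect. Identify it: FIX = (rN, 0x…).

FIX = (r4, 0x15)

0: ✓ CMP  NZCV=0010
1: ✓ SUBPL  r1←0xf6
2: ✓ MOVPL  r3←0x67
3: ✓ CMP  NZCV=0010
4: ✓ MOVCS  r1←0xb9
5: · SUBMI
6: · SUBEQ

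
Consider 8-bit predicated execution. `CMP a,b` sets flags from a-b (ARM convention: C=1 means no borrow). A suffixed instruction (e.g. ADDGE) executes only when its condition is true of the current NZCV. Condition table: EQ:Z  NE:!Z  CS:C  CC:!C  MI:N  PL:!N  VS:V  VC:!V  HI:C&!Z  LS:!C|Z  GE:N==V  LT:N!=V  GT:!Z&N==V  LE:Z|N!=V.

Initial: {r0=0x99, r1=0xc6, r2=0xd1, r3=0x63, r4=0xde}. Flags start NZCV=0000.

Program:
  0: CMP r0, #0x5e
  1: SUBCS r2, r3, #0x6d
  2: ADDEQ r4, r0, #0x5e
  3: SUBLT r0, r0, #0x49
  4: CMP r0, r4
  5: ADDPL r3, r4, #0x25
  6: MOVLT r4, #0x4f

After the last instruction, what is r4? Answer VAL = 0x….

VAL = 0xde

0: ✓ CMP  NZCV=0011
1: ✓ SUBCS  r2←0xf6
2: · ADDEQ
3: ✓ SUBLT  r0←0x50
4: ✓ CMP  NZCV=0000
5: ✓ ADDPL  r3←0x03
6: · MOVLT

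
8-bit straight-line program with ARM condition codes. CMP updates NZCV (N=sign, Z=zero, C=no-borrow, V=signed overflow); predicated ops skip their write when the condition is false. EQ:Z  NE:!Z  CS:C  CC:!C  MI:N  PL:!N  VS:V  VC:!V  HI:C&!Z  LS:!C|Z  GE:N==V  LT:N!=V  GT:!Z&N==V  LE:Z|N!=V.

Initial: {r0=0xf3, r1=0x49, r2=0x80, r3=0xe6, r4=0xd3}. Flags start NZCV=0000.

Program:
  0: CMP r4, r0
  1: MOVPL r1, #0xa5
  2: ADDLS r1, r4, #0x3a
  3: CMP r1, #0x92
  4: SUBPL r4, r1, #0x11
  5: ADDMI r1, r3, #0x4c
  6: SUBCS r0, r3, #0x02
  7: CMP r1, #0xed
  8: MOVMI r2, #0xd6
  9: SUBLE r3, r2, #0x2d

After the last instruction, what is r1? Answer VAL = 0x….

[0] flags=1000 → (cmp)
[1] flags=1000 PL?F → skip
[2] flags=1000 LS?T → r1=0x0d
[3] flags=0000 → (cmp)
[4] flags=0000 PL?T → r4=0xfc
[5] flags=0000 MI?F → skip
[6] flags=0000 CS?F → skip
[7] flags=0000 → (cmp)
[8] flags=0000 MI?F → skip
[9] flags=0000 LE?F → skip

VAL = 0x0d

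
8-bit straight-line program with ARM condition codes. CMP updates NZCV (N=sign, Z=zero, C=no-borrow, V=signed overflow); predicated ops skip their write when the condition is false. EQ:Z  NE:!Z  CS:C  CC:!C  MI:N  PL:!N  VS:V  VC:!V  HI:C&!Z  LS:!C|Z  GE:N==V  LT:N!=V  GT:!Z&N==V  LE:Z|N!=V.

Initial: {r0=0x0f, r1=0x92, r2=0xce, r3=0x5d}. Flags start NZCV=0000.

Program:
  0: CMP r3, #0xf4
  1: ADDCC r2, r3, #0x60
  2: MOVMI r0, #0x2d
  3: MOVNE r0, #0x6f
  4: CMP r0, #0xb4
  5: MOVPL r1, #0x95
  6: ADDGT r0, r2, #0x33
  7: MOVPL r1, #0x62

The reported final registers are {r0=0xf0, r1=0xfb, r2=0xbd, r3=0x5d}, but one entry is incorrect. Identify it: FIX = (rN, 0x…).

0: ✓ CMP  NZCV=0000
1: ✓ ADDCC  r2←0xbd
2: · MOVMI
3: ✓ MOVNE  r0←0x6f
4: ✓ CMP  NZCV=1001
5: · MOVPL
6: ✓ ADDGT  r0←0xf0
7: · MOVPL

FIX = (r1, 0x92)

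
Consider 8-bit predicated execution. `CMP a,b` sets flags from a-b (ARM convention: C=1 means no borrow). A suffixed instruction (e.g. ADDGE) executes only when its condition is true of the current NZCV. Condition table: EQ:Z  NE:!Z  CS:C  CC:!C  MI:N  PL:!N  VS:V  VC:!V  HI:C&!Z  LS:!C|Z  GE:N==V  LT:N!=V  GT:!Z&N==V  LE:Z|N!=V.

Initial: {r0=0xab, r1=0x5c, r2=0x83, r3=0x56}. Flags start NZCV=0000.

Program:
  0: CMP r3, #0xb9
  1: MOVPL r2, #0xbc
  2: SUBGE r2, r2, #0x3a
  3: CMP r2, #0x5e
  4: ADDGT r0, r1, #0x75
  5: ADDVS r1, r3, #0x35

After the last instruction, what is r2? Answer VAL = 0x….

VAL = 0x49

[0] flags=1001 → (cmp)
[1] flags=1001 PL?F → skip
[2] flags=1001 GE?T → r2=0x49
[3] flags=1000 → (cmp)
[4] flags=1000 GT?F → skip
[5] flags=1000 VS?F → skip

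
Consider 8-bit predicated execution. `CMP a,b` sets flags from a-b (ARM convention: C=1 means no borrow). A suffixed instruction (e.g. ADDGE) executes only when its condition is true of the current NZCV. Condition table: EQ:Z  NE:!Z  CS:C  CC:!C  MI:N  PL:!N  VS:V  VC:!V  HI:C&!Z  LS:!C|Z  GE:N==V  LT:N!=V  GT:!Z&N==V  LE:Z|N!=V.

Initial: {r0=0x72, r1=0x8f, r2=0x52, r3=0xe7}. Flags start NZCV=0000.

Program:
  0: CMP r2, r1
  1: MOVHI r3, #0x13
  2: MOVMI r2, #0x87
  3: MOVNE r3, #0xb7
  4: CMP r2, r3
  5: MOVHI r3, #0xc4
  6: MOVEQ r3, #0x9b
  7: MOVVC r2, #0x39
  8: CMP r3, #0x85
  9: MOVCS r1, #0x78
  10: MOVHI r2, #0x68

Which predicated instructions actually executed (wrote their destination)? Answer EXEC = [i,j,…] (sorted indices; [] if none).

0: ✓ CMP  NZCV=1001
1: · MOVHI
2: ✓ MOVMI  r2←0x87
3: ✓ MOVNE  r3←0xb7
4: ✓ CMP  NZCV=1000
5: · MOVHI
6: · MOVEQ
7: ✓ MOVVC  r2←0x39
8: ✓ CMP  NZCV=0010
9: ✓ MOVCS  r1←0x78
10: ✓ MOVHI  r2←0x68

EXEC = [2,3,7,9,10]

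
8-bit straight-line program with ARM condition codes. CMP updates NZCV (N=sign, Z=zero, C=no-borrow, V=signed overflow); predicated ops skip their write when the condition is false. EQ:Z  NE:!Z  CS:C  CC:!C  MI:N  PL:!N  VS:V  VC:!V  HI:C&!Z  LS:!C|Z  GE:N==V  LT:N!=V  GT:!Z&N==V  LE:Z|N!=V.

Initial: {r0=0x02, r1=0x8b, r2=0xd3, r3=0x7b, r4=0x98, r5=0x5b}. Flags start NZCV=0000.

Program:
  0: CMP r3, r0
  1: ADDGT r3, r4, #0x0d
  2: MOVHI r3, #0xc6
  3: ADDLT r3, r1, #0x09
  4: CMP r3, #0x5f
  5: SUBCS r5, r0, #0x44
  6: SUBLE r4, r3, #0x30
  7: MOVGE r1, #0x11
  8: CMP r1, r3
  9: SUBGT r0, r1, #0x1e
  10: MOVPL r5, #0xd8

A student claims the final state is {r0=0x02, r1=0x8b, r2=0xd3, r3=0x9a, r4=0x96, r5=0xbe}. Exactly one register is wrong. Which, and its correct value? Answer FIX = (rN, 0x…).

FIX = (r3, 0xc6)

[0] flags=0010 → (cmp)
[1] flags=0010 GT?T → r3=0xa5
[2] flags=0010 HI?T → r3=0xc6
[3] flags=0010 LT?F → skip
[4] flags=0011 → (cmp)
[5] flags=0011 CS?T → r5=0xbe
[6] flags=0011 LE?T → r4=0x96
[7] flags=0011 GE?F → skip
[8] flags=1000 → (cmp)
[9] flags=1000 GT?F → skip
[10] flags=1000 PL?F → skip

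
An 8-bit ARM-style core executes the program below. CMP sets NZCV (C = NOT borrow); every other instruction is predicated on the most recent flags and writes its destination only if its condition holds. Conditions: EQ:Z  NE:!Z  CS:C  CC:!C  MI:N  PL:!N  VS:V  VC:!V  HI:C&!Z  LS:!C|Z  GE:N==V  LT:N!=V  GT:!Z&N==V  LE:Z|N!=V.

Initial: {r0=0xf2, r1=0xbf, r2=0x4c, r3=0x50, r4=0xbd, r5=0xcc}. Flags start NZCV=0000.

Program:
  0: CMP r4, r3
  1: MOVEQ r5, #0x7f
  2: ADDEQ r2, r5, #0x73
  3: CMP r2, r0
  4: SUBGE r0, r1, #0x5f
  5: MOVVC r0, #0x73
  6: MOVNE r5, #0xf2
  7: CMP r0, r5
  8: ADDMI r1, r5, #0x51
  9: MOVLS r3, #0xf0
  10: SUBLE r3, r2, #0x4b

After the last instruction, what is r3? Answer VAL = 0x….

VAL = 0xf0

[0] flags=0011 → (cmp)
[1] flags=0011 EQ?F → skip
[2] flags=0011 EQ?F → skip
[3] flags=0000 → (cmp)
[4] flags=0000 GE?T → r0=0x60
[5] flags=0000 VC?T → r0=0x73
[6] flags=0000 NE?T → r5=0xf2
[7] flags=1001 → (cmp)
[8] flags=1001 MI?T → r1=0x43
[9] flags=1001 LS?T → r3=0xf0
[10] flags=1001 LE?F → skip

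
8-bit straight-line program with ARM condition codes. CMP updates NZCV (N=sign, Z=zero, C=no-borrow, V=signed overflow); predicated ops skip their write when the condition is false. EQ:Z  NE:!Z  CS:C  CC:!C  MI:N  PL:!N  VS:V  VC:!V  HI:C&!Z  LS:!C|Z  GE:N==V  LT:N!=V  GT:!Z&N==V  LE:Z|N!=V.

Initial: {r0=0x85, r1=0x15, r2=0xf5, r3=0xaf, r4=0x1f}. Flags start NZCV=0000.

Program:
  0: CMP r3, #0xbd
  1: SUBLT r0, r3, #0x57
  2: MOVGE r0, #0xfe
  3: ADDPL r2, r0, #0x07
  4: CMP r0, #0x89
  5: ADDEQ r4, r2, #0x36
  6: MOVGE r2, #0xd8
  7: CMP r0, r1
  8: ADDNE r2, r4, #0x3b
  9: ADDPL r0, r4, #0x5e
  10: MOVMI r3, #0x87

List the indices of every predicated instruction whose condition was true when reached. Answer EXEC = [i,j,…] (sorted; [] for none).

EXEC = [1,6,8,9]

0: ✓ CMP  NZCV=1000
1: ✓ SUBLT  r0←0x58
2: · MOVGE
3: · ADDPL
4: ✓ CMP  NZCV=1001
5: · ADDEQ
6: ✓ MOVGE  r2←0xd8
7: ✓ CMP  NZCV=0010
8: ✓ ADDNE  r2←0x5a
9: ✓ ADDPL  r0←0x7d
10: · MOVMI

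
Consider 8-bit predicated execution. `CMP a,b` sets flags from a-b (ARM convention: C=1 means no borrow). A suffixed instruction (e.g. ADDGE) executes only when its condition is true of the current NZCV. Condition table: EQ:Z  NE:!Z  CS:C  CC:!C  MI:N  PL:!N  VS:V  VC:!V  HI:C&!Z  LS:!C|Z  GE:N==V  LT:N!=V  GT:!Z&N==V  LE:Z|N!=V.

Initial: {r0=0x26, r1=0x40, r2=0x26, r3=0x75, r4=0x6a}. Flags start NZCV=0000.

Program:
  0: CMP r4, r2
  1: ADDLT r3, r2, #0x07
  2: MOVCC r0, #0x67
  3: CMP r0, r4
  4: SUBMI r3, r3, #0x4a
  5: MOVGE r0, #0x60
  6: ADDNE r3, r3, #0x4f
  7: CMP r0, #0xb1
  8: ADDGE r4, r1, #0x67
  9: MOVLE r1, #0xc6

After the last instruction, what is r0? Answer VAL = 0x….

VAL = 0x26

[0] flags=0010 → (cmp)
[1] flags=0010 LT?F → skip
[2] flags=0010 CC?F → skip
[3] flags=1000 → (cmp)
[4] flags=1000 MI?T → r3=0x2b
[5] flags=1000 GE?F → skip
[6] flags=1000 NE?T → r3=0x7a
[7] flags=0000 → (cmp)
[8] flags=0000 GE?T → r4=0xa7
[9] flags=0000 LE?F → skip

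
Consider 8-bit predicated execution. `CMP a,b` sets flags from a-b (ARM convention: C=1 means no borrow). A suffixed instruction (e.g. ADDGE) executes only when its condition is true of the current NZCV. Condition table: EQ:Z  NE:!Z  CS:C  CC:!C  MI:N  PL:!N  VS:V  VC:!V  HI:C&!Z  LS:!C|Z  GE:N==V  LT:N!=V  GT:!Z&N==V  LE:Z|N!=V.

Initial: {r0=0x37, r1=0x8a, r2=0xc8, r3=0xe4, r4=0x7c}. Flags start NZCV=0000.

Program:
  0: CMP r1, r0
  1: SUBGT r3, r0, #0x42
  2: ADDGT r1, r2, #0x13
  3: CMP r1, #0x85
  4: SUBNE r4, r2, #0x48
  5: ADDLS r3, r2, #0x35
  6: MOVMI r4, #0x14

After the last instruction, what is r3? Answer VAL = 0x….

0: ✓ CMP  NZCV=0011
1: · SUBGT
2: · ADDGT
3: ✓ CMP  NZCV=0010
4: ✓ SUBNE  r4←0x80
5: · ADDLS
6: · MOVMI

VAL = 0xe4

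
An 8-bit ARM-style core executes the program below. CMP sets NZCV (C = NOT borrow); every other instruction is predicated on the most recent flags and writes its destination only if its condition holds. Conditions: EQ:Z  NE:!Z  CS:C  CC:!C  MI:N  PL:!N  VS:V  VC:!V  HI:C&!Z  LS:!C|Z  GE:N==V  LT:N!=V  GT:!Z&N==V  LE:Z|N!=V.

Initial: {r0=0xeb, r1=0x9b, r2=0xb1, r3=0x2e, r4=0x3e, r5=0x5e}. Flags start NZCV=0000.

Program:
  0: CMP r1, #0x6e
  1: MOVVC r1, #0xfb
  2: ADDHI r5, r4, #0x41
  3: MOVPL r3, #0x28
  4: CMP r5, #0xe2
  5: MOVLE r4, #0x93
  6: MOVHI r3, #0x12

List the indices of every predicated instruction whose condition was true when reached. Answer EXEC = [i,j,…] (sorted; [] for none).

EXEC = [2,3]

[0] flags=0011 → (cmp)
[1] flags=0011 VC?F → skip
[2] flags=0011 HI?T → r5=0x7f
[3] flags=0011 PL?T → r3=0x28
[4] flags=1001 → (cmp)
[5] flags=1001 LE?F → skip
[6] flags=1001 HI?F → skip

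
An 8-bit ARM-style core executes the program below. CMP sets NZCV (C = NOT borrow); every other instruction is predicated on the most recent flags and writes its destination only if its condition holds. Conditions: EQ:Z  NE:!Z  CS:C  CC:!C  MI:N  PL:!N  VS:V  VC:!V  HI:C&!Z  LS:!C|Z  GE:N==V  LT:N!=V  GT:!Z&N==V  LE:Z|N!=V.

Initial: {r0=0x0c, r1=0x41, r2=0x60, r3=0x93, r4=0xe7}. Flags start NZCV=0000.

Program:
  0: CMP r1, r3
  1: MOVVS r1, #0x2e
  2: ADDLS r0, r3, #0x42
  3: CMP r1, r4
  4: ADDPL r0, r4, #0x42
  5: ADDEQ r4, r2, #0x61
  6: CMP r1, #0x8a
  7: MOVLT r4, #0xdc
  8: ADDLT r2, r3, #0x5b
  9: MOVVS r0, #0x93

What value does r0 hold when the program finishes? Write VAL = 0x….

[0] flags=1001 → (cmp)
[1] flags=1001 VS?T → r1=0x2e
[2] flags=1001 LS?T → r0=0xd5
[3] flags=0000 → (cmp)
[4] flags=0000 PL?T → r0=0x29
[5] flags=0000 EQ?F → skip
[6] flags=1001 → (cmp)
[7] flags=1001 LT?F → skip
[8] flags=1001 LT?F → skip
[9] flags=1001 VS?T → r0=0x93

VAL = 0x93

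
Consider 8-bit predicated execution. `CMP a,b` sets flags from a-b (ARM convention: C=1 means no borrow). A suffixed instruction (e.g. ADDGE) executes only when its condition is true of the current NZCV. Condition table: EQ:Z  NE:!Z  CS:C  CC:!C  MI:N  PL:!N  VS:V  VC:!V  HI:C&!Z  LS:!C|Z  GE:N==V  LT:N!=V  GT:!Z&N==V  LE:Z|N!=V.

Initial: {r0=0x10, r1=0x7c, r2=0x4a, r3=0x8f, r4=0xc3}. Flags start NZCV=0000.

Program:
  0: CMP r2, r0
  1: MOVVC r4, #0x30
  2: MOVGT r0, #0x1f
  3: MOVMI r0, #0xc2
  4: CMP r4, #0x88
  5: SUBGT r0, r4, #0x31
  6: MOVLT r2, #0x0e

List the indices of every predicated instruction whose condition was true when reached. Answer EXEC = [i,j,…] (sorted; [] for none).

EXEC = [1,2,5]

[0] flags=0010 → (cmp)
[1] flags=0010 VC?T → r4=0x30
[2] flags=0010 GT?T → r0=0x1f
[3] flags=0010 MI?F → skip
[4] flags=1001 → (cmp)
[5] flags=1001 GT?T → r0=0xff
[6] flags=1001 LT?F → skip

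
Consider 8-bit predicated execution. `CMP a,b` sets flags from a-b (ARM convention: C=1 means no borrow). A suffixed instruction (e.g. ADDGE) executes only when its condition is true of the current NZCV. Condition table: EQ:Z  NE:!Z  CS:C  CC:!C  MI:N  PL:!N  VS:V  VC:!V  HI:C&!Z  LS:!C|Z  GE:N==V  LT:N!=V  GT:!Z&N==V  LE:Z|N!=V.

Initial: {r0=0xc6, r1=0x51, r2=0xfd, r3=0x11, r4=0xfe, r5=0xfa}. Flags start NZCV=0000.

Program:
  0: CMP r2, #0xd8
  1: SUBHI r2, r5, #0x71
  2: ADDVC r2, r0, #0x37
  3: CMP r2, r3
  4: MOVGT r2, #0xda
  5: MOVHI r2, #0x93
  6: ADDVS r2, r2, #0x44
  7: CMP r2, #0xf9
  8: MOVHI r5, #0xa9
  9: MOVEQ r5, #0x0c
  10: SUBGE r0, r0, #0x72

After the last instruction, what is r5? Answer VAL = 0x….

[0] flags=0010 → (cmp)
[1] flags=0010 HI?T → r2=0x89
[2] flags=0010 VC?T → r2=0xfd
[3] flags=1010 → (cmp)
[4] flags=1010 GT?F → skip
[5] flags=1010 HI?T → r2=0x93
[6] flags=1010 VS?F → skip
[7] flags=1000 → (cmp)
[8] flags=1000 HI?F → skip
[9] flags=1000 EQ?F → skip
[10] flags=1000 GE?F → skip

VAL = 0xfa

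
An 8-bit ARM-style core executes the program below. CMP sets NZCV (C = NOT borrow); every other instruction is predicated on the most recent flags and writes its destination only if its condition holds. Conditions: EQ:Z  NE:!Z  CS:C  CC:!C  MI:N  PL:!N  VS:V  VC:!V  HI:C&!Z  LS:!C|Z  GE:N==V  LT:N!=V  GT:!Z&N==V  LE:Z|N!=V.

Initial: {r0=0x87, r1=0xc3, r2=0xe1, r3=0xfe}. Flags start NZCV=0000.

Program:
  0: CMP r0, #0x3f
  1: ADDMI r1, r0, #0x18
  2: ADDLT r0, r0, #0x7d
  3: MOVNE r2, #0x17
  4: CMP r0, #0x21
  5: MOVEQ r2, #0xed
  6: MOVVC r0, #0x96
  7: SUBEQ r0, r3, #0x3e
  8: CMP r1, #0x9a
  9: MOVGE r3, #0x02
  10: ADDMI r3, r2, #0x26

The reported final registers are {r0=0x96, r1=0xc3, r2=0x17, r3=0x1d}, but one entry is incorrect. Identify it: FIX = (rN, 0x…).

FIX = (r3, 0x02)

0: ✓ CMP  NZCV=0011
1: · ADDMI
2: ✓ ADDLT  r0←0x04
3: ✓ MOVNE  r2←0x17
4: ✓ CMP  NZCV=1000
5: · MOVEQ
6: ✓ MOVVC  r0←0x96
7: · SUBEQ
8: ✓ CMP  NZCV=0010
9: ✓ MOVGE  r3←0x02
10: · ADDMI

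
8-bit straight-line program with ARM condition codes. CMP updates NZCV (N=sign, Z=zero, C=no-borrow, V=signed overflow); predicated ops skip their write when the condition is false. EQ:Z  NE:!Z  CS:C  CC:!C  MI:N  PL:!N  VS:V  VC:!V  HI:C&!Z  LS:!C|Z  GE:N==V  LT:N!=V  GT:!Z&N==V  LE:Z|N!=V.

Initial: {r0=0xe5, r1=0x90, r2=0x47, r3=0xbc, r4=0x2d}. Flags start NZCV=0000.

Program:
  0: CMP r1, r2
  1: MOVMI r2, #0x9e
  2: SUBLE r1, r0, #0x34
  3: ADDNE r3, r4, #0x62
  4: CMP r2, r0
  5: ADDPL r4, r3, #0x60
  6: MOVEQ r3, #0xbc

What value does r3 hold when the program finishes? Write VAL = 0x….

0: ✓ CMP  NZCV=0011
1: · MOVMI
2: ✓ SUBLE  r1←0xb1
3: ✓ ADDNE  r3←0x8f
4: ✓ CMP  NZCV=0000
5: ✓ ADDPL  r4←0xef
6: · MOVEQ

VAL = 0x8f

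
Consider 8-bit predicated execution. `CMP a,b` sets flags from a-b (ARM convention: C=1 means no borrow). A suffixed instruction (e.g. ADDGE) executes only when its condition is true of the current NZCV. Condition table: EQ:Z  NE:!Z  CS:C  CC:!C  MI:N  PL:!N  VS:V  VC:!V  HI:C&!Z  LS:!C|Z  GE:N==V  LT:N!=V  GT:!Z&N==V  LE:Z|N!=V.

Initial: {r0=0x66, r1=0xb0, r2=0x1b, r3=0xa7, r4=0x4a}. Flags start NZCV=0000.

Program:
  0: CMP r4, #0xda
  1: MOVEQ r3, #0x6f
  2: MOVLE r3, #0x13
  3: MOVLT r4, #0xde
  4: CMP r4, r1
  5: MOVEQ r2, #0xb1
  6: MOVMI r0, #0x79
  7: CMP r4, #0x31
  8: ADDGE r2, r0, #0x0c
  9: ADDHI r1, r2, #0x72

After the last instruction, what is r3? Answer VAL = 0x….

[0] flags=0000 → (cmp)
[1] flags=0000 EQ?F → skip
[2] flags=0000 LE?F → skip
[3] flags=0000 LT?F → skip
[4] flags=1001 → (cmp)
[5] flags=1001 EQ?F → skip
[6] flags=1001 MI?T → r0=0x79
[7] flags=0010 → (cmp)
[8] flags=0010 GE?T → r2=0x85
[9] flags=0010 HI?T → r1=0xf7

VAL = 0xa7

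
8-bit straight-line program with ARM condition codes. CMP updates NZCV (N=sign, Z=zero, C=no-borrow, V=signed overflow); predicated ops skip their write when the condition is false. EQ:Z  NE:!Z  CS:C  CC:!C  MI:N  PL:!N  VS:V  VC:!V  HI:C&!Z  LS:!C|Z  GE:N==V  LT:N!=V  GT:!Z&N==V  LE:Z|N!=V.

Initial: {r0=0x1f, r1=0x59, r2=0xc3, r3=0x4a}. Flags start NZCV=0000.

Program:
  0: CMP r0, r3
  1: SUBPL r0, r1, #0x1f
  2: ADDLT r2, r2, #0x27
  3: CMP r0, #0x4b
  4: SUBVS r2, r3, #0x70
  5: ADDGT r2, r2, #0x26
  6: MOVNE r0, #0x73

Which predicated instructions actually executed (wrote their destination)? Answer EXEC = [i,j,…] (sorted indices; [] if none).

0: ✓ CMP  NZCV=1000
1: · SUBPL
2: ✓ ADDLT  r2←0xea
3: ✓ CMP  NZCV=1000
4: · SUBVS
5: · ADDGT
6: ✓ MOVNE  r0←0x73

EXEC = [2,6]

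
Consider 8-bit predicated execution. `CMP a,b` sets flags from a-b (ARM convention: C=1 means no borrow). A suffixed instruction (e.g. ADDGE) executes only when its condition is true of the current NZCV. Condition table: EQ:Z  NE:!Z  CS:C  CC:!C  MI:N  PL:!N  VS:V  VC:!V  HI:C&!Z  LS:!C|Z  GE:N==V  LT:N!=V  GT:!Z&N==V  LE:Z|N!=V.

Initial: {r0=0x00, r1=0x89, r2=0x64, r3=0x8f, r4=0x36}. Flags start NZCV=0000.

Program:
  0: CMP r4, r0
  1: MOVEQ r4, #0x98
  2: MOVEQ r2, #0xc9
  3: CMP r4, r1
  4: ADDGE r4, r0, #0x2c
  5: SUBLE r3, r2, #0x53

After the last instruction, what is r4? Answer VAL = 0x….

VAL = 0x2c

[0] flags=0010 → (cmp)
[1] flags=0010 EQ?F → skip
[2] flags=0010 EQ?F → skip
[3] flags=1001 → (cmp)
[4] flags=1001 GE?T → r4=0x2c
[5] flags=1001 LE?F → skip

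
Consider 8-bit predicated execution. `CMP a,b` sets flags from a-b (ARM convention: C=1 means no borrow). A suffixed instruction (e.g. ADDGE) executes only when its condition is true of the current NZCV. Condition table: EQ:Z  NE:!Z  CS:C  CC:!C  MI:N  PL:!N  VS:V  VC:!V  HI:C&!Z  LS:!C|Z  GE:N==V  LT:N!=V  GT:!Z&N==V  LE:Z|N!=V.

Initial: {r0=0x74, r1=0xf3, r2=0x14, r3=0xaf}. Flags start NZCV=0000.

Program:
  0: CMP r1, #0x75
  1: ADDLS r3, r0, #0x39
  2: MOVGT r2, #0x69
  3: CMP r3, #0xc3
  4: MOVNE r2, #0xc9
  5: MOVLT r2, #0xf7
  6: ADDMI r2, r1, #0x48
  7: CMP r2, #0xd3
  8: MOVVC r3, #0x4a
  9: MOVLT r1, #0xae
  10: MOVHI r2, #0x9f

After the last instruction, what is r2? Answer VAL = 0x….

VAL = 0x3b

0: ✓ CMP  NZCV=0011
1: · ADDLS
2: · MOVGT
3: ✓ CMP  NZCV=1000
4: ✓ MOVNE  r2←0xc9
5: ✓ MOVLT  r2←0xf7
6: ✓ ADDMI  r2←0x3b
7: ✓ CMP  NZCV=0000
8: ✓ MOVVC  r3←0x4a
9: · MOVLT
10: · MOVHI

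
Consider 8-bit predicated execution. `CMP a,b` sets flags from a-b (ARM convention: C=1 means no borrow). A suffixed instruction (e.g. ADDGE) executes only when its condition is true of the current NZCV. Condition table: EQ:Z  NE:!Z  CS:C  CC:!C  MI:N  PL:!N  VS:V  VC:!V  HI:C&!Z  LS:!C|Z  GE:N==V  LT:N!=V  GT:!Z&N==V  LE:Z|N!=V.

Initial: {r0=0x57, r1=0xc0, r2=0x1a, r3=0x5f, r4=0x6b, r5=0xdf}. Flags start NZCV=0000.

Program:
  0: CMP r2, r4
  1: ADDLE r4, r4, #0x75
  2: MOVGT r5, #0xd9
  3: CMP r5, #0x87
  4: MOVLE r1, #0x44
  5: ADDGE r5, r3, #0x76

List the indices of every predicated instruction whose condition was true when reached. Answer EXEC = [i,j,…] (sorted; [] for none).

0: ✓ CMP  NZCV=1000
1: ✓ ADDLE  r4←0xe0
2: · MOVGT
3: ✓ CMP  NZCV=0010
4: · MOVLE
5: ✓ ADDGE  r5←0xd5

EXEC = [1,5]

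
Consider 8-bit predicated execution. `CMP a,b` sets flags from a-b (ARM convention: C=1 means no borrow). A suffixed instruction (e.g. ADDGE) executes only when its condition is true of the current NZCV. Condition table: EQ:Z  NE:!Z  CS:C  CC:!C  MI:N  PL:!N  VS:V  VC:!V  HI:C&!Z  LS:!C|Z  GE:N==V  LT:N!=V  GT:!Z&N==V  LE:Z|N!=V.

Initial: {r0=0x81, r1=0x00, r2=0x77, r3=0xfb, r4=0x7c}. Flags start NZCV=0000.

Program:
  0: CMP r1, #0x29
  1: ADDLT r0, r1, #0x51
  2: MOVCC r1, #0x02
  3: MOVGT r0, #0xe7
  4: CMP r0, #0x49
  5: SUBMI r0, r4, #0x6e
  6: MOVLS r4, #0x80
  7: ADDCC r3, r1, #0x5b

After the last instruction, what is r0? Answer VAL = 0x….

0: ✓ CMP  NZCV=1000
1: ✓ ADDLT  r0←0x51
2: ✓ MOVCC  r1←0x02
3: · MOVGT
4: ✓ CMP  NZCV=0010
5: · SUBMI
6: · MOVLS
7: · ADDCC

VAL = 0x51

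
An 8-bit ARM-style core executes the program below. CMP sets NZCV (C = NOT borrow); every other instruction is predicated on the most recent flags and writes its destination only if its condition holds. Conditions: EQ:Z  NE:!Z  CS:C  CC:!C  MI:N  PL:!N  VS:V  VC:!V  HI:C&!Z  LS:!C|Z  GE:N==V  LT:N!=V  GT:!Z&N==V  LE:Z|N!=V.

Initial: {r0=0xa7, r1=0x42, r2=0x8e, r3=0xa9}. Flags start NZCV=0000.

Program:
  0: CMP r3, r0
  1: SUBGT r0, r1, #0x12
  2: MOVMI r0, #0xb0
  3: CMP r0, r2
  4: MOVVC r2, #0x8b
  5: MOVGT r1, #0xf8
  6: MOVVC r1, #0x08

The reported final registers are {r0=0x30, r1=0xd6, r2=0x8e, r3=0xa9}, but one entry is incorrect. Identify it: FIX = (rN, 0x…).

[0] flags=0010 → (cmp)
[1] flags=0010 GT?T → r0=0x30
[2] flags=0010 MI?F → skip
[3] flags=1001 → (cmp)
[4] flags=1001 VC?F → skip
[5] flags=1001 GT?T → r1=0xf8
[6] flags=1001 VC?F → skip

FIX = (r1, 0xf8)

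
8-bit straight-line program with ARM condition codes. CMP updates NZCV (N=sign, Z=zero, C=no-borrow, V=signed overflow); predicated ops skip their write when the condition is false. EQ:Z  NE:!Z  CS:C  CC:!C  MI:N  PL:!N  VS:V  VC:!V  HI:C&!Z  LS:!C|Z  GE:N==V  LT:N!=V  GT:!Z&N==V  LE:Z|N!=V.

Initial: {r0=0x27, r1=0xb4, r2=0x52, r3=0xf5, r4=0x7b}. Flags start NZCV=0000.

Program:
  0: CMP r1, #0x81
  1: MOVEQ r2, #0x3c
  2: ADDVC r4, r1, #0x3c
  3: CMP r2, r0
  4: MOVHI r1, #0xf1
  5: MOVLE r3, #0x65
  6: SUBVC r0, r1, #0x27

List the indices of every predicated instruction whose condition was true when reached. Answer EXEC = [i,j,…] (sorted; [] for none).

EXEC = [2,4,6]

0: ✓ CMP  NZCV=0010
1: · MOVEQ
2: ✓ ADDVC  r4←0xf0
3: ✓ CMP  NZCV=0010
4: ✓ MOVHI  r1←0xf1
5: · MOVLE
6: ✓ SUBVC  r0←0xca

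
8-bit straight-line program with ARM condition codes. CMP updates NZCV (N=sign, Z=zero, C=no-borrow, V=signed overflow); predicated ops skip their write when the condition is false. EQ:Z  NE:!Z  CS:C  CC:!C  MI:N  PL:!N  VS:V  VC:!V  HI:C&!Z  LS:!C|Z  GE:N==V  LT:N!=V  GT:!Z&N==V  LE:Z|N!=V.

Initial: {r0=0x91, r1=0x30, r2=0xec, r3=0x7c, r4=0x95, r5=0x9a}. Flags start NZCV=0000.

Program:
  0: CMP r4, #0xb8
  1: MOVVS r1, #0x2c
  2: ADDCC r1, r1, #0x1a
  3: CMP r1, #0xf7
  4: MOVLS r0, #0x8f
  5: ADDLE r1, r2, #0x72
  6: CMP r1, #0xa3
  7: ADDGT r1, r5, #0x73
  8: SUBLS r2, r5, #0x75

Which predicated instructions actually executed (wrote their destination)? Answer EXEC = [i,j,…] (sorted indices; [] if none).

EXEC = [2,4,7,8]

[0] flags=1000 → (cmp)
[1] flags=1000 VS?F → skip
[2] flags=1000 CC?T → r1=0x4a
[3] flags=0000 → (cmp)
[4] flags=0000 LS?T → r0=0x8f
[5] flags=0000 LE?F → skip
[6] flags=1001 → (cmp)
[7] flags=1001 GT?T → r1=0x0d
[8] flags=1001 LS?T → r2=0x25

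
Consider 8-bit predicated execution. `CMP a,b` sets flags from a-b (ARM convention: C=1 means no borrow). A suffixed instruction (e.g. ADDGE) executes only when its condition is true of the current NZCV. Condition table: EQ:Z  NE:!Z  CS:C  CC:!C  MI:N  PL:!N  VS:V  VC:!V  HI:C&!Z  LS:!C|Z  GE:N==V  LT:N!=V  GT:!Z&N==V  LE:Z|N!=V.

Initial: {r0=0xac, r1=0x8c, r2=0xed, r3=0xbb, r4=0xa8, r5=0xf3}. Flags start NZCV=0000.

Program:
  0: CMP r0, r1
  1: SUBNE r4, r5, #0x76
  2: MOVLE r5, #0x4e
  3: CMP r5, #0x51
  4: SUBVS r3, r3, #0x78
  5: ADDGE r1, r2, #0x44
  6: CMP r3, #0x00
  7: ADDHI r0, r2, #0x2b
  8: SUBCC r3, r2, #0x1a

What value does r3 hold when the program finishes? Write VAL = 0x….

[0] flags=0010 → (cmp)
[1] flags=0010 NE?T → r4=0x7d
[2] flags=0010 LE?F → skip
[3] flags=1010 → (cmp)
[4] flags=1010 VS?F → skip
[5] flags=1010 GE?F → skip
[6] flags=1010 → (cmp)
[7] flags=1010 HI?T → r0=0x18
[8] flags=1010 CC?F → skip

VAL = 0xbb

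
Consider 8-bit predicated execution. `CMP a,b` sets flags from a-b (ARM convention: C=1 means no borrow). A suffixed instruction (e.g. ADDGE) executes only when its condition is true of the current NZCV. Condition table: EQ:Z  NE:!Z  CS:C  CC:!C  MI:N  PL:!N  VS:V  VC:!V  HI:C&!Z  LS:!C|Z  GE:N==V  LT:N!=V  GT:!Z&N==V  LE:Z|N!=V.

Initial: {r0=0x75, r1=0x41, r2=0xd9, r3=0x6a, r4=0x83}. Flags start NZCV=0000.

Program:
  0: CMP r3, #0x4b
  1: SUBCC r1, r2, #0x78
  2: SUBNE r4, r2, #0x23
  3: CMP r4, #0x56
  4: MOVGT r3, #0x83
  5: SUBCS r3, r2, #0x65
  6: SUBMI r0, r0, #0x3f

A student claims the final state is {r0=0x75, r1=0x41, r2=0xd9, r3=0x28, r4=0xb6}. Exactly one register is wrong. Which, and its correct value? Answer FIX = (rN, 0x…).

0: ✓ CMP  NZCV=0010
1: · SUBCC
2: ✓ SUBNE  r4←0xb6
3: ✓ CMP  NZCV=0011
4: · MOVGT
5: ✓ SUBCS  r3←0x74
6: · SUBMI

FIX = (r3, 0x74)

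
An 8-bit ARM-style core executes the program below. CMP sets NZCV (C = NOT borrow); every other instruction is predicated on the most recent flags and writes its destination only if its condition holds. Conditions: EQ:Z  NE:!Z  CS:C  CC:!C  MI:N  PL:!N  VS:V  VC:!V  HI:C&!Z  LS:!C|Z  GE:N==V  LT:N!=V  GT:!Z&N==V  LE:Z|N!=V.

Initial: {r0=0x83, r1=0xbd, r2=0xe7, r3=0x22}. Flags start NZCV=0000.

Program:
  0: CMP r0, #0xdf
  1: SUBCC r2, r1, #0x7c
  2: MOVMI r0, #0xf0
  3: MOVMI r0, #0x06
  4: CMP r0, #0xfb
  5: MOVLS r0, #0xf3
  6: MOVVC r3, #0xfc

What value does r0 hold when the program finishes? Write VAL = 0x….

VAL = 0xf3

0: ✓ CMP  NZCV=1000
1: ✓ SUBCC  r2←0x41
2: ✓ MOVMI  r0←0xf0
3: ✓ MOVMI  r0←0x06
4: ✓ CMP  NZCV=0000
5: ✓ MOVLS  r0←0xf3
6: ✓ MOVVC  r3←0xfc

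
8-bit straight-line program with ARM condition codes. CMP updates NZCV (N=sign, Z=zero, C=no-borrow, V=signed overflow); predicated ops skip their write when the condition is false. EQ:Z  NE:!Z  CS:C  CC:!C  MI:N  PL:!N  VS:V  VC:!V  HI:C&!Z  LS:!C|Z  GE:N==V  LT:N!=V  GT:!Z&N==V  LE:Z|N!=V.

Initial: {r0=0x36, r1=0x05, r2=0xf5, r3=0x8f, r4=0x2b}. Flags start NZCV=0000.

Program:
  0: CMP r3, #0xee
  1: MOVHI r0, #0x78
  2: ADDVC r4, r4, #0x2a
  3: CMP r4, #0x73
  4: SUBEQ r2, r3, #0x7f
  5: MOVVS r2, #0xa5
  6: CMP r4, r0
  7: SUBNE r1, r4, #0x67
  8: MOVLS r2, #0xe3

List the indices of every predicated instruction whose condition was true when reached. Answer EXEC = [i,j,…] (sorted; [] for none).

EXEC = [2,7]

0: ✓ CMP  NZCV=1000
1: · MOVHI
2: ✓ ADDVC  r4←0x55
3: ✓ CMP  NZCV=1000
4: · SUBEQ
5: · MOVVS
6: ✓ CMP  NZCV=0010
7: ✓ SUBNE  r1←0xee
8: · MOVLS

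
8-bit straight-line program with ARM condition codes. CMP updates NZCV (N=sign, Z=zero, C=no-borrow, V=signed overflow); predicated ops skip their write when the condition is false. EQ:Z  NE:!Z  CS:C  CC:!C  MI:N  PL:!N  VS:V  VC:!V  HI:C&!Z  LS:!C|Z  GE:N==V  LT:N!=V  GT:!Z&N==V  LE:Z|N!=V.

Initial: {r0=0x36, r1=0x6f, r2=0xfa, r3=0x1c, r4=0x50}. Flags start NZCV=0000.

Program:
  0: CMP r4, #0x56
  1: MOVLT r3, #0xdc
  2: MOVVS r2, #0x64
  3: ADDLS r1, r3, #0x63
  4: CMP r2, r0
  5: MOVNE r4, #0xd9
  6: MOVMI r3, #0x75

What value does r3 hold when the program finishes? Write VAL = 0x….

0: ✓ CMP  NZCV=1000
1: ✓ MOVLT  r3←0xdc
2: · MOVVS
3: ✓ ADDLS  r1←0x3f
4: ✓ CMP  NZCV=1010
5: ✓ MOVNE  r4←0xd9
6: ✓ MOVMI  r3←0x75

VAL = 0x75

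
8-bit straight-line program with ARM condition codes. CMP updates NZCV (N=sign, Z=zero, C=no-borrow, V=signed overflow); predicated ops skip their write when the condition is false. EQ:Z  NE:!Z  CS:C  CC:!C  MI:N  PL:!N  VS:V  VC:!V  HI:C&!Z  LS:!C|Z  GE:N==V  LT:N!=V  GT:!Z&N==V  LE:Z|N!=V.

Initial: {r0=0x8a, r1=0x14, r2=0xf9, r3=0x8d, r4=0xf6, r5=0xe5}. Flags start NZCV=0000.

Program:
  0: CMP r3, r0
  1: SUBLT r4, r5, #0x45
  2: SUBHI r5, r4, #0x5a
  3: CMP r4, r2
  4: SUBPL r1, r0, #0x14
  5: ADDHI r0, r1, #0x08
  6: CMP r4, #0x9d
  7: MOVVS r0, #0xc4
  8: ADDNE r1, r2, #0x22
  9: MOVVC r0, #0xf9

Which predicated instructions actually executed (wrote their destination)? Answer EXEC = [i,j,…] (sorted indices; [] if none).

EXEC = [2,8,9]

[0] flags=0010 → (cmp)
[1] flags=0010 LT?F → skip
[2] flags=0010 HI?T → r5=0x9c
[3] flags=1000 → (cmp)
[4] flags=1000 PL?F → skip
[5] flags=1000 HI?F → skip
[6] flags=0010 → (cmp)
[7] flags=0010 VS?F → skip
[8] flags=0010 NE?T → r1=0x1b
[9] flags=0010 VC?T → r0=0xf9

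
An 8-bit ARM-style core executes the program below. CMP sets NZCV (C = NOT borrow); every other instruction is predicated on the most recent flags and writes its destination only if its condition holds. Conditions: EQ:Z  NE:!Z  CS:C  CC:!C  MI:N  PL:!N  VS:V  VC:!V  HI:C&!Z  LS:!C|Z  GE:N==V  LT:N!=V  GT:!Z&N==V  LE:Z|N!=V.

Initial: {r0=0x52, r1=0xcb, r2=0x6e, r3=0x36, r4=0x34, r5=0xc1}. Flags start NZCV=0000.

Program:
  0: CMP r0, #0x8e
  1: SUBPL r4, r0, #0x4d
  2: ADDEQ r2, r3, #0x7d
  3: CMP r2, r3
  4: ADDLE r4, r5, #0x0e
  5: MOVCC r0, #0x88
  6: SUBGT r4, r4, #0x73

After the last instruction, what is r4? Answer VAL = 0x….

VAL = 0xc1

0: ✓ CMP  NZCV=1001
1: · SUBPL
2: · ADDEQ
3: ✓ CMP  NZCV=0010
4: · ADDLE
5: · MOVCC
6: ✓ SUBGT  r4←0xc1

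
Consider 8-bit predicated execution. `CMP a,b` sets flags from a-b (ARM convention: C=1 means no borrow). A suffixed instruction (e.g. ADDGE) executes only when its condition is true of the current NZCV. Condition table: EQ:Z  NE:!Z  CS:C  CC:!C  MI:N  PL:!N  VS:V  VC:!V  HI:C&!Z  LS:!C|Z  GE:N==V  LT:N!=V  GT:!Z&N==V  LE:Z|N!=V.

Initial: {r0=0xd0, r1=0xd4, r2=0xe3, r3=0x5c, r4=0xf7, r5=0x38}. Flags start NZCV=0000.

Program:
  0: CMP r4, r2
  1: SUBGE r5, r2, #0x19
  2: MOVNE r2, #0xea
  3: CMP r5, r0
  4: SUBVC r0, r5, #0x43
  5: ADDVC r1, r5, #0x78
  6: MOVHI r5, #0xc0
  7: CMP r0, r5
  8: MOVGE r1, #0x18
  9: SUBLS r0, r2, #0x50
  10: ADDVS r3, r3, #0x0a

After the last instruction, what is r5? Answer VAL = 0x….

VAL = 0xca

0: ✓ CMP  NZCV=0010
1: ✓ SUBGE  r5←0xca
2: ✓ MOVNE  r2←0xea
3: ✓ CMP  NZCV=1000
4: ✓ SUBVC  r0←0x87
5: ✓ ADDVC  r1←0x42
6: · MOVHI
7: ✓ CMP  NZCV=1000
8: · MOVGE
9: ✓ SUBLS  r0←0x9a
10: · ADDVS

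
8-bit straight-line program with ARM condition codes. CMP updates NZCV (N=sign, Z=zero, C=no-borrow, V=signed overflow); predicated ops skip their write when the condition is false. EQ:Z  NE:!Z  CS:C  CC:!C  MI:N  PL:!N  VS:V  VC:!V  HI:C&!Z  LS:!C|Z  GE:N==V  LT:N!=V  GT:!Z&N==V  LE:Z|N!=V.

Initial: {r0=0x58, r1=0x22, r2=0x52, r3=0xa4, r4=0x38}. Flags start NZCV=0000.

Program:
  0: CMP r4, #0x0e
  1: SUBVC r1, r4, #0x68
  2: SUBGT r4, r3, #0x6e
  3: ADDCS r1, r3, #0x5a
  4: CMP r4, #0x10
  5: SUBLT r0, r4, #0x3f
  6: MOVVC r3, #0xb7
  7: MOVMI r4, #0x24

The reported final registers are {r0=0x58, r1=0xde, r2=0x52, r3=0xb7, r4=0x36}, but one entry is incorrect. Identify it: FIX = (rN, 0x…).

FIX = (r1, 0xfe)

[0] flags=0010 → (cmp)
[1] flags=0010 VC?T → r1=0xd0
[2] flags=0010 GT?T → r4=0x36
[3] flags=0010 CS?T → r1=0xfe
[4] flags=0010 → (cmp)
[5] flags=0010 LT?F → skip
[6] flags=0010 VC?T → r3=0xb7
[7] flags=0010 MI?F → skip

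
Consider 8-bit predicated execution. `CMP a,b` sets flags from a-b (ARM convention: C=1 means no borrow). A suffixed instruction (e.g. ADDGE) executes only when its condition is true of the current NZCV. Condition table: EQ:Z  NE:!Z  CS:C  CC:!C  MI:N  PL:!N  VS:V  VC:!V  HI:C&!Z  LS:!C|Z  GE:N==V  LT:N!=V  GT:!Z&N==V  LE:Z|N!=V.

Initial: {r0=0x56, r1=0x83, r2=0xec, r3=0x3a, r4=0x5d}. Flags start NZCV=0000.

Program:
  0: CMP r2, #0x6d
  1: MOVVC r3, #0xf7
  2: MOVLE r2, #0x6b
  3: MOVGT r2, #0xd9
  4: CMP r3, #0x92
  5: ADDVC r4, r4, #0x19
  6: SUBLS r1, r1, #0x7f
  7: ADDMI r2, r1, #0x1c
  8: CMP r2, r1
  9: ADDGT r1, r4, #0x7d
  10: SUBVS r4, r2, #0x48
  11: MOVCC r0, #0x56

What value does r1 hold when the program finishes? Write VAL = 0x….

VAL = 0xda

0: ✓ CMP  NZCV=0011
1: · MOVVC
2: ✓ MOVLE  r2←0x6b
3: · MOVGT
4: ✓ CMP  NZCV=1001
5: · ADDVC
6: ✓ SUBLS  r1←0x04
7: ✓ ADDMI  r2←0x20
8: ✓ CMP  NZCV=0010
9: ✓ ADDGT  r1←0xda
10: · SUBVS
11: · MOVCC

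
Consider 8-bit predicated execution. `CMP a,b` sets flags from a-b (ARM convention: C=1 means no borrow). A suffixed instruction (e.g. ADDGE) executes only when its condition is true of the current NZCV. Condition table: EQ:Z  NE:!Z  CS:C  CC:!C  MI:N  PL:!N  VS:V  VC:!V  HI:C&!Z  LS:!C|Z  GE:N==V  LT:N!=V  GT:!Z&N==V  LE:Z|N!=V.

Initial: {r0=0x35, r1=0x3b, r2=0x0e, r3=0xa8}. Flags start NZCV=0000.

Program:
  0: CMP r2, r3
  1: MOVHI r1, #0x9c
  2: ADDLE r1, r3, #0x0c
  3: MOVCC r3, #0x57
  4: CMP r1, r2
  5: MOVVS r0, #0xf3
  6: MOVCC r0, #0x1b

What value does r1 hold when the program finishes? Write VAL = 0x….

0: ✓ CMP  NZCV=0000
1: · MOVHI
2: · ADDLE
3: ✓ MOVCC  r3←0x57
4: ✓ CMP  NZCV=0010
5: · MOVVS
6: · MOVCC

VAL = 0x3b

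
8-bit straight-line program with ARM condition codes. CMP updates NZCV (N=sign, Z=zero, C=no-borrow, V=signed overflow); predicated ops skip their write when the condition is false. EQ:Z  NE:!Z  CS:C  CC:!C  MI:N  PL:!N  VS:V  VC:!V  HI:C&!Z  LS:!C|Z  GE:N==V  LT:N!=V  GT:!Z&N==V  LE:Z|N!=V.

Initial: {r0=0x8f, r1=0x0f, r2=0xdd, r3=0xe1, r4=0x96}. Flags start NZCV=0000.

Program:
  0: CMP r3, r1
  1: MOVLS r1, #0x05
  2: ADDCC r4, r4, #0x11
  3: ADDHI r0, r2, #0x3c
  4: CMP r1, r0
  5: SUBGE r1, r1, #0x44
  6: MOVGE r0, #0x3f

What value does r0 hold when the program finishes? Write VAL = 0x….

0: ✓ CMP  NZCV=1010
1: · MOVLS
2: · ADDCC
3: ✓ ADDHI  r0←0x19
4: ✓ CMP  NZCV=1000
5: · SUBGE
6: · MOVGE

VAL = 0x19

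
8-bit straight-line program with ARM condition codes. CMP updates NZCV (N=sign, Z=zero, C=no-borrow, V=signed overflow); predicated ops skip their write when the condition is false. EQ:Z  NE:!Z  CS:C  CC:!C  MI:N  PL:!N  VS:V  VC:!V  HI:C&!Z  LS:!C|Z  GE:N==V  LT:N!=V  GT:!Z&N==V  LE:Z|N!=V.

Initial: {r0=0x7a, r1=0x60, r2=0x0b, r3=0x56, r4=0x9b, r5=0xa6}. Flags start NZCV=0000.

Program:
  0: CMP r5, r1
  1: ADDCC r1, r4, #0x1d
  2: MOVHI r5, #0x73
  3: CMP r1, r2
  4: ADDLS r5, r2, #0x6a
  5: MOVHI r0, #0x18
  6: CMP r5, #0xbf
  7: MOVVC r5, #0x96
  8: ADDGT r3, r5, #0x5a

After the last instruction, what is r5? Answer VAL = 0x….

VAL = 0x73

0: ✓ CMP  NZCV=0011
1: · ADDCC
2: ✓ MOVHI  r5←0x73
3: ✓ CMP  NZCV=0010
4: · ADDLS
5: ✓ MOVHI  r0←0x18
6: ✓ CMP  NZCV=1001
7: · MOVVC
8: ✓ ADDGT  r3←0xcd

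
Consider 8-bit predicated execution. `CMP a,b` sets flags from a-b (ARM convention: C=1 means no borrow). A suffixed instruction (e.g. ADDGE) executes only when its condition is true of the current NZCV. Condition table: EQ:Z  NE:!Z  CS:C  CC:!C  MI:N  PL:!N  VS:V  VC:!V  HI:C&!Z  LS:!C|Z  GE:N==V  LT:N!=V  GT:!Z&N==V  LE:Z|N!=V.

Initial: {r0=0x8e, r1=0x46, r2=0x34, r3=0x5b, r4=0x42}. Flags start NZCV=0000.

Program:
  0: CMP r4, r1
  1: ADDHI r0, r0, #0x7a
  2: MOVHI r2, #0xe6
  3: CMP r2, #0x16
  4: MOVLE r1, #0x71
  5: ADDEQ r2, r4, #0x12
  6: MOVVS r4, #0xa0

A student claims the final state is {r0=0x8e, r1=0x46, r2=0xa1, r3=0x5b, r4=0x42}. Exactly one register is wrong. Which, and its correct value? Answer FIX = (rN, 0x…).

[0] flags=1000 → (cmp)
[1] flags=1000 HI?F → skip
[2] flags=1000 HI?F → skip
[3] flags=0010 → (cmp)
[4] flags=0010 LE?F → skip
[5] flags=0010 EQ?F → skip
[6] flags=0010 VS?F → skip

FIX = (r2, 0x34)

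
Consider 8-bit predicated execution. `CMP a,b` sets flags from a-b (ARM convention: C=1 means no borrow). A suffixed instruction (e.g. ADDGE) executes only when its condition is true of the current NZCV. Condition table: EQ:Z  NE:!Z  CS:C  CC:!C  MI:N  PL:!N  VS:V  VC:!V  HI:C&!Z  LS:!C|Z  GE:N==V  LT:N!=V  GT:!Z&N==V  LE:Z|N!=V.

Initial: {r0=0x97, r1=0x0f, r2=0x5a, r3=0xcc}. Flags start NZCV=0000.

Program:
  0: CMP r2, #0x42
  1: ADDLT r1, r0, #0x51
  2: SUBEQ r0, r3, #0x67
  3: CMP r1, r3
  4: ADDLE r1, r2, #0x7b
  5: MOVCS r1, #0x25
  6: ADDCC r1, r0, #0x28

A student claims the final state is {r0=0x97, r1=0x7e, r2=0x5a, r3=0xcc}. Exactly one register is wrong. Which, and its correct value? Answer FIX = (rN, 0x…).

FIX = (r1, 0xbf)

0: ✓ CMP  NZCV=0010
1: · ADDLT
2: · SUBEQ
3: ✓ CMP  NZCV=0000
4: · ADDLE
5: · MOVCS
6: ✓ ADDCC  r1←0xbf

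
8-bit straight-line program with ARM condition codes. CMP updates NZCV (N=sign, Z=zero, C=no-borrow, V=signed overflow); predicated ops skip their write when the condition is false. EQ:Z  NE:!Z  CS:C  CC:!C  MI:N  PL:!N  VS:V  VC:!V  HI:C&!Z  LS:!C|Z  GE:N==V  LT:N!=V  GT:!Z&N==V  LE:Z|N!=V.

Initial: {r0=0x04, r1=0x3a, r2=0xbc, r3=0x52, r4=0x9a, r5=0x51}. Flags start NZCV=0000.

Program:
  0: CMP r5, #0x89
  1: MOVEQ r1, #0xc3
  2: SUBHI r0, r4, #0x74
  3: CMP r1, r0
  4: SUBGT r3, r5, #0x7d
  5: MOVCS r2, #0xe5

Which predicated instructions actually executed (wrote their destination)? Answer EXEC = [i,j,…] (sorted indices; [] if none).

EXEC = [4,5]

[0] flags=1001 → (cmp)
[1] flags=1001 EQ?F → skip
[2] flags=1001 HI?F → skip
[3] flags=0010 → (cmp)
[4] flags=0010 GT?T → r3=0xd4
[5] flags=0010 CS?T → r2=0xe5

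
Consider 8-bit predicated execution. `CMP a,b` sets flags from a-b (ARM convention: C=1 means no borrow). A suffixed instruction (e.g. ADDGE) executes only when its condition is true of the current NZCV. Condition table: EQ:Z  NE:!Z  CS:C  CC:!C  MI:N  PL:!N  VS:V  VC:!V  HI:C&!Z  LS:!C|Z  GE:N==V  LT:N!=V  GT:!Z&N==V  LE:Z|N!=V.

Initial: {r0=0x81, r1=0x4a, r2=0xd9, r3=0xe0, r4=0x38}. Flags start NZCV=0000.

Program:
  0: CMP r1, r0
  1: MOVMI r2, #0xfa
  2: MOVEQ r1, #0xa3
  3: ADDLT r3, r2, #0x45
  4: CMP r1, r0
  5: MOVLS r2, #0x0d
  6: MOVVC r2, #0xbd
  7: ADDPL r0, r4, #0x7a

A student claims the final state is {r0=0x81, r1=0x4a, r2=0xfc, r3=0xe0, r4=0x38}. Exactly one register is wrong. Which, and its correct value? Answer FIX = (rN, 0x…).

0: ✓ CMP  NZCV=1001
1: ✓ MOVMI  r2←0xfa
2: · MOVEQ
3: · ADDLT
4: ✓ CMP  NZCV=1001
5: ✓ MOVLS  r2←0x0d
6: · MOVVC
7: · ADDPL

FIX = (r2, 0x0d)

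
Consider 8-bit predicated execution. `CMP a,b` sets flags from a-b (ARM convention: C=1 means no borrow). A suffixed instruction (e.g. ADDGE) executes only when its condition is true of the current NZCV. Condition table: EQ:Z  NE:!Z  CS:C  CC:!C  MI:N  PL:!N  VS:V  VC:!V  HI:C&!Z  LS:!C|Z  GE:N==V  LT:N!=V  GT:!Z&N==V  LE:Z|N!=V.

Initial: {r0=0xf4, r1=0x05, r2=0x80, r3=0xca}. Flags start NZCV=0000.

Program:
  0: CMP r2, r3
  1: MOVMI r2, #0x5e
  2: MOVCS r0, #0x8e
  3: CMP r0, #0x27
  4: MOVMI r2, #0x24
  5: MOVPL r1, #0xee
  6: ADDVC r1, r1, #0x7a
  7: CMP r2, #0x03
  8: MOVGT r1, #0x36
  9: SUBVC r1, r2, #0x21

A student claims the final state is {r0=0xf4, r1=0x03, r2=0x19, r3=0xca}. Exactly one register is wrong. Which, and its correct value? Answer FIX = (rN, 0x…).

0: ✓ CMP  NZCV=1000
1: ✓ MOVMI  r2←0x5e
2: · MOVCS
3: ✓ CMP  NZCV=1010
4: ✓ MOVMI  r2←0x24
5: · MOVPL
6: ✓ ADDVC  r1←0x7f
7: ✓ CMP  NZCV=0010
8: ✓ MOVGT  r1←0x36
9: ✓ SUBVC  r1←0x03

FIX = (r2, 0x24)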